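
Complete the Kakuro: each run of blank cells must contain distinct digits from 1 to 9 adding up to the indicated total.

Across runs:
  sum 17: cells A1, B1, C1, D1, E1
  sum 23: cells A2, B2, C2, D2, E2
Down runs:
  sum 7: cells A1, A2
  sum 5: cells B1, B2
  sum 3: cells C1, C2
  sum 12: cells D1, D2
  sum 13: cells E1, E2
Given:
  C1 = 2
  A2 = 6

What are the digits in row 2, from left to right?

6 2 1 5 9

3 in 2 cells must be {1,2}.
A1 = 7 − 6 = 1 completes the 7 down.
C2 = 3 − 2 = 1 completes the 3 down.
No cell is forced outright now. B1 can only be 3 or 4 (the digits allowed by both its 17 across and its 5 down). If B1 = 4: that forces E1 = 7, after which B2 would have to be in {2,3,4,5,7,8,9} for the 23 across but in {1} for the 5 down — contradiction. So B1 = 3.
B2 = 5 − 3 = 2 completes the 5 down.
Nothing is forced directly, so branch on D2, whose candidates are 5 or 9. If D2 = 9: then D1 would have to be in {4,5,6,7} for the 17 across but in {3} for the 12 down — contradiction. So D2 = 5.
D1 = 12 − 5 = 7 completes the 12 down.
E1 = 17 − 13 = 4 completes the 17 across.
E2 = 23 − 14 = 9 completes the 23 across.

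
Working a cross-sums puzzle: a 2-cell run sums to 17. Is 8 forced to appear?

The only way to make 17 from 2 distinct digits is {8,9}, which contains 8.

Yes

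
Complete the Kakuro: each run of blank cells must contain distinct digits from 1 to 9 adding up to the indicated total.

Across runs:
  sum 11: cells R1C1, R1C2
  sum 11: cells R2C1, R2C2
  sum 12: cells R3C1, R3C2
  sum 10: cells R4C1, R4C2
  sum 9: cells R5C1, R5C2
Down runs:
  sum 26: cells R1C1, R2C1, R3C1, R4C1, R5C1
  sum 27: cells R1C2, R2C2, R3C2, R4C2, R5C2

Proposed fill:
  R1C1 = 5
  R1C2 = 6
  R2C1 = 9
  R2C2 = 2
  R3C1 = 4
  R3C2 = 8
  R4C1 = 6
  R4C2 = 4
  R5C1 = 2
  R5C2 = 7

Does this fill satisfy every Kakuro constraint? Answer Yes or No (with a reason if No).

Across: 5+6=11; 9+2=11; 4+8=12; 6+4=10; 2+7=9. Down: 5+9+4+6+2=26; 6+2+8+4+7=27. No digit repeats within any run.

Yes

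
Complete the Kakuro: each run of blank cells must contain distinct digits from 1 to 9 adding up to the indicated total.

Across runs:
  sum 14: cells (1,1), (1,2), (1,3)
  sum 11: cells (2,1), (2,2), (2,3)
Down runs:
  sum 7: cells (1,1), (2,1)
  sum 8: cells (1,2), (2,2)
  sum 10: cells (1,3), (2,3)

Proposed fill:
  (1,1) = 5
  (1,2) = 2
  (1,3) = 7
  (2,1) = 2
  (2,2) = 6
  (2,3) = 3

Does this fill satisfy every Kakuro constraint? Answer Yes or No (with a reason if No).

Yes

Across: 5+2+7=14; 2+6+3=11. Down: 5+2=7; 2+6=8; 7+3=10. No digit repeats within any run.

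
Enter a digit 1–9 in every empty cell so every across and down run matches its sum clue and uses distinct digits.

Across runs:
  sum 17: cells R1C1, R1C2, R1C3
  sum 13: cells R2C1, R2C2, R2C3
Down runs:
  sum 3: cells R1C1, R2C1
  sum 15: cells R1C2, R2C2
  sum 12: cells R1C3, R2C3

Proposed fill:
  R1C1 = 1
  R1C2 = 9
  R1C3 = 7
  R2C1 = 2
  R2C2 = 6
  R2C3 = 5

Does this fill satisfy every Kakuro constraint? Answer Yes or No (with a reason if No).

Across: 1+9+7=17; 2+6+5=13. Down: 1+2=3; 9+6=15; 7+5=12. No digit repeats within any run.

Yes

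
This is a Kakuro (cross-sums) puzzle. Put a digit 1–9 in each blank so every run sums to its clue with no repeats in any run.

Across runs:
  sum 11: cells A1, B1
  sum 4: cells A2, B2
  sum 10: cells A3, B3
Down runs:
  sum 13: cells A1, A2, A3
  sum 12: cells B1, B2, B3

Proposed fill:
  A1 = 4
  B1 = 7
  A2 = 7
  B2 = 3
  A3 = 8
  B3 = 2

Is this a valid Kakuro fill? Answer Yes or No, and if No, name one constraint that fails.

No — the across run A2–B2 sums to 10, not 4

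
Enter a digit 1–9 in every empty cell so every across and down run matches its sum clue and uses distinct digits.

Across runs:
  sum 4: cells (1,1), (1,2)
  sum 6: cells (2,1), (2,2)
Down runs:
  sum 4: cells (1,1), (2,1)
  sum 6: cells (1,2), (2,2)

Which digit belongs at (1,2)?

1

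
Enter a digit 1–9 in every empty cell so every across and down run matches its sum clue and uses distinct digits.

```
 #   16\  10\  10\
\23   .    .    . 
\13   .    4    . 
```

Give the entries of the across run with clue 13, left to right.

7 4 2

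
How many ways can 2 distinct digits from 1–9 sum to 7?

2 distinct digits from 1–9 sum between 3 and 17.
Enumerating: {1,6}, {2,5}, {3,4}.

3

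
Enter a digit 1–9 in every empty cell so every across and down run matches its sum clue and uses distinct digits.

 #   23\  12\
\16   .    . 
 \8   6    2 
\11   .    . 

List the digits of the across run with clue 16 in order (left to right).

9, 7

16 in 2 cells must be {7,9}; 23 in 3 cells must be {6,8,9}.
R1C1 = 9: the only remaining digit allowed by both the 16 across and the 23 down.
R1C2 = 16 − 9 = 7 completes the 16 across.
R3C1 = 23 − 15 = 8 completes the 23 down.
R3C2 = 11 − 8 = 3 completes the 11 across.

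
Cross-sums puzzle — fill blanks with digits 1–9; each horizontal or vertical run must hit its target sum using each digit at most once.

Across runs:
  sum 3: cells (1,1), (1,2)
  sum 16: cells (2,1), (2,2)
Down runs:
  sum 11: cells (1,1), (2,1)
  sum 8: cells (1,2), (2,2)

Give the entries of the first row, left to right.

2 1

3 in 2 cells must be {1,2}; 16 in 2 cells must be {7,9}.
The 3 across and the 11 down share only 2, so (1,1) = 2.
(1,2) = 3 − 2 = 1 completes the 3 across.
(2,1) = 11 − 2 = 9 completes the 11 down.
(2,2) = 16 − 9 = 7 completes the 16 across.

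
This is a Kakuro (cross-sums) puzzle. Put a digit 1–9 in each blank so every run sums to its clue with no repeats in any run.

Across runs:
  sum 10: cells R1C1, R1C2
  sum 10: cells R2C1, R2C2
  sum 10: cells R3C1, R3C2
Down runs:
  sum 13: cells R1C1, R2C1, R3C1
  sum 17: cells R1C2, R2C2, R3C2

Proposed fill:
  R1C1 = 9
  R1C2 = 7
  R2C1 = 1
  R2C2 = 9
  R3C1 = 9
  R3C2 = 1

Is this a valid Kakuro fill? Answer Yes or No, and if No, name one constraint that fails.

No — the down run R1C1–R3C1 sums to 19, not 13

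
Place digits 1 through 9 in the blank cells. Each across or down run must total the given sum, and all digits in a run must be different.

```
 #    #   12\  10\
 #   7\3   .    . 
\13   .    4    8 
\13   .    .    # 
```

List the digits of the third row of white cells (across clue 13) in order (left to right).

6, 7

3 in 2 cells must be {1,2}.
R1C3 = 10 − 8 = 2 completes the 10 down.
R2C1 = 13 − 12 = 1 completes the 13 across.
R3C1 = 7 − 1 = 6 completes the 7 down.
R3C2 = 13 − 6 = 7 completes the 13 across.
R1C2 = 3 − 2 = 1 completes the 3 across.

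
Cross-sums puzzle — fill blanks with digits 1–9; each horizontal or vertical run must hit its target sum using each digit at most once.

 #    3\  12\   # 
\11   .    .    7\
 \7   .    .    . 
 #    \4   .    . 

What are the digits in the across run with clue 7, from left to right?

7 in 3 cells must be {1,2,4}; 4 in 2 cells must be {1,3}; 3 in 2 cells must be {1,2}.
The 11 across and the 3 down share only 2, so R1C1 = 2.
R1C2 = 11 − 2 = 9 completes the 11 across.
R2C1 = 3 − 2 = 1 completes the 3 down.
R2C2 = 2: the only remaining digit allowed by both the 7 across and the 12 down.
R2C3 = 7 − 3 = 4 completes the 7 across.
R3C2 = 12 − 11 = 1 completes the 12 down.
R3C3 = 4 − 1 = 3 completes the 4 across.

1 2 4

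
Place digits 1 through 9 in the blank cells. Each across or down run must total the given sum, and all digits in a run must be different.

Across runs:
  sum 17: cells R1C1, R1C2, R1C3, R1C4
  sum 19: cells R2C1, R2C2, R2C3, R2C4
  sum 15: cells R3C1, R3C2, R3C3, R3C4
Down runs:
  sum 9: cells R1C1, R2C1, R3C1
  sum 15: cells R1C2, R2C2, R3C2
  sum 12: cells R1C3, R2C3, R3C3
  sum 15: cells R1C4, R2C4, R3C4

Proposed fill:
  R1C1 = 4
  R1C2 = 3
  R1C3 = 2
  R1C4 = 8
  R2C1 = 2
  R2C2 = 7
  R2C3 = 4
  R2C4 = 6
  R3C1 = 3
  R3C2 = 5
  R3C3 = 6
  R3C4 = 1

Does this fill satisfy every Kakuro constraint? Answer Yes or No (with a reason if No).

Yes

Across: 4+3+2+8=17; 2+7+4+6=19; 3+5+6+1=15. Down: 4+2+3=9; 3+7+5=15; 2+4+6=12; 8+6+1=15. No digit repeats within any run.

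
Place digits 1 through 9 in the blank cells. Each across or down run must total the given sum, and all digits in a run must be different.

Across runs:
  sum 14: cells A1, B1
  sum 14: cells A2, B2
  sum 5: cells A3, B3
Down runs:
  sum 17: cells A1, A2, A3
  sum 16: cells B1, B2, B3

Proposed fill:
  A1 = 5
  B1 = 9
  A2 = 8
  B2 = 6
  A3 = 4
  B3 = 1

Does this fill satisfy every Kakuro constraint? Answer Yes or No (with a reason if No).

Across: 5+9=14; 8+6=14; 4+1=5. Down: 5+8+4=17; 9+6+1=16. No digit repeats within any run.

Yes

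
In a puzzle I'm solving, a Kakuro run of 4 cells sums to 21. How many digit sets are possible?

4 distinct digits from 1–9 sum between 10 and 30.

11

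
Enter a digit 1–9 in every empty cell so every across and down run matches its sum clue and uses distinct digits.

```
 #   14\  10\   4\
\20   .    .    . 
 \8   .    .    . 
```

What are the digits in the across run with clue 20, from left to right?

4 in 2 cells must be {1,3}.
The 20 across and the 4 down share only 3, so R1C3 = 3.
The 8 across and the 14 down share only 5, so R2C1 = 5.
R2C3 = 4 − 3 = 1 completes the 4 down.
R1C1 = 14 − 5 = 9 completes the 14 down.
R1C2 = 20 − 12 = 8 completes the 20 across.
R2C2 = 8 − 6 = 2 completes the 8 across.

9, 8, 3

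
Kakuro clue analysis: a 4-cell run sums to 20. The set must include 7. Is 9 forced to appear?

No

Counterexample: {1,4,7,8} sums to 20 under that restriction without using 9.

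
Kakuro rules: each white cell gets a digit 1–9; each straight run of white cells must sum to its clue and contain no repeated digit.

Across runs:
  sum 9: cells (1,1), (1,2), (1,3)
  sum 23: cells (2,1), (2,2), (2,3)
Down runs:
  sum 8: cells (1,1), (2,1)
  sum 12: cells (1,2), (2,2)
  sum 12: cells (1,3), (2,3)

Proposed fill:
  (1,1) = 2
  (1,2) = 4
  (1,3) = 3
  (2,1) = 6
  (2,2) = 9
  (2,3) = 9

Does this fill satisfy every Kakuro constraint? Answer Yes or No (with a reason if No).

No — the down run (1,2)–(2,2) sums to 13, not 12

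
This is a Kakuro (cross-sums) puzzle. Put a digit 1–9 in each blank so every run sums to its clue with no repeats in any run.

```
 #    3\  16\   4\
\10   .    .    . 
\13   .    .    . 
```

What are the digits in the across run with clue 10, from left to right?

3 in 2 cells must be {1,2}; 16 in 2 cells must be {7,9}; 4 in 2 cells must be {1,3}.
The 10 across and the 16 down share only 7, so R1C2 = 7.
Given what's placed, R1C3 must be 1 to fit the 10 across and 4 down.
R2C2 = 16 − 7 = 9 completes the 16 down.
R2C3 = 4 − 1 = 3 completes the 4 down.
R1C1 = 10 − 8 = 2 completes the 10 across.
R2C1 = 13 − 12 = 1 completes the 13 across.

2 7 1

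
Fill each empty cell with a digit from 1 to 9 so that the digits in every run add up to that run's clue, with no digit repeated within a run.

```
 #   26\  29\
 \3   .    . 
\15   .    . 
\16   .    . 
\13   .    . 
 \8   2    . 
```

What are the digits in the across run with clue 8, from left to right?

2 6

3 in 2 cells must be {1,2}; 16 in 2 cells must be {7,9}.
Given what's placed, R1C1 must be 1 to fit the 3 across and 26 down.
R1C2 = 3 − 1 = 2 completes the 3 across.
Given what's placed, R3C1 must be 9 to fit the 16 across and 26 down.
R3C2 = 16 − 9 = 7 completes the 16 across.
R5C2 = 8 − 2 = 6 completes the 8 across.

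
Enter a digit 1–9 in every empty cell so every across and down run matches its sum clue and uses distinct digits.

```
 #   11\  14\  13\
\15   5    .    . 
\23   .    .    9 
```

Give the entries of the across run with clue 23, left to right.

6, 8, 9

23 in 3 cells must be {6,8,9}.
R1C3 = 13 − 9 = 4 completes the 13 down.
R2C1 = 11 − 5 = 6 completes the 11 down.
R2C2 = 23 − 15 = 8 completes the 23 across.
R1C2 = 15 − 9 = 6 completes the 15 across.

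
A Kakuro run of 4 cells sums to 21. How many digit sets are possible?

4 distinct digits from 1–9 sum between 10 and 30.

11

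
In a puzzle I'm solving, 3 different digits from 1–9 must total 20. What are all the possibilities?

{3,8,9}; {4,7,9}; {5,6,9}; {5,7,8}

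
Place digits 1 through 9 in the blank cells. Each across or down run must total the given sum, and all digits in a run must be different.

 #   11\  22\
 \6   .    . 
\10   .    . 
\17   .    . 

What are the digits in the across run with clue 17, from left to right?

8, 9

17 in 2 cells must be {8,9}.
The 6 across and the 22 down share only 5, so R1C2 = 5.
The 17 across and the 11 down share only 8, so R3C1 = 8.
R3C2 = 17 − 8 = 9 completes the 17 across.
R1C1 = 6 − 5 = 1 completes the 6 across.
R2C1 = 11 − 9 = 2 completes the 11 down.
R2C2 = 10 − 2 = 8 completes the 10 across.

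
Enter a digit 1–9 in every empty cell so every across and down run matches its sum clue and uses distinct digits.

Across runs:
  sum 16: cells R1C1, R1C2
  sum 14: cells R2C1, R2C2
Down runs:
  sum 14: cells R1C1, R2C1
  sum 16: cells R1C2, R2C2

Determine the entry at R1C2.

7

16 in 2 cells must be {7,9}.
The 16 across and the 14 down share only 9, so R1C1 = 9.
R1C2 = 16 − 9 = 7 completes the 16 across.
R2C1 = 14 − 9 = 5 completes the 14 down.
R2C2 = 14 − 5 = 9 completes the 14 across.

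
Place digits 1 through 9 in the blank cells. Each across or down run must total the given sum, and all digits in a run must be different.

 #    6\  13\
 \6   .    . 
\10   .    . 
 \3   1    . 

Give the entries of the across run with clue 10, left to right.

3 in 2 cells must be {1,2}; 6 in 3 cells must be {1,2,3}.
Given what's placed, R1C1 must be 2 to fit the 6 across and 6 down.
R1C2 = 6 − 2 = 4 completes the 6 across.
R2C1 = 6 − 3 = 3 completes the 6 down.
R2C2 = 10 − 3 = 7 completes the 10 across.
R3C2 = 3 − 1 = 2 completes the 3 across.

3 7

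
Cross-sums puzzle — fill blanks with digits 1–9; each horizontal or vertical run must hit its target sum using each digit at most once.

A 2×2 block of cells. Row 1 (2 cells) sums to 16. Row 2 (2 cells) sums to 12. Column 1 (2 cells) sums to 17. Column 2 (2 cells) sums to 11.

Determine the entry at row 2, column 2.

16 in 2 cells must be {7,9}; 17 in 2 cells must be {8,9}.
The 16 across and the 17 down share only 9, so (1,1) = 9.
(1,2) = 16 − 9 = 7 completes the 16 across.
(2,1) = 17 − 9 = 8 completes the 17 down.
(2,2) = 12 − 8 = 4 completes the 12 across.

4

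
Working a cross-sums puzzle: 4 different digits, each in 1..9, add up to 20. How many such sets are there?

4 distinct digits from 1–9 sum between 10 and 30.

12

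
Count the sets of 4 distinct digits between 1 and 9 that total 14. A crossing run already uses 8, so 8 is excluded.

4 distinct digits from 1–9 sum between 10 and 30.
Dropping sets that contain 8.
Enumerating: {1,2,4,7}, {1,2,5,6}, {1,3,4,6}, {2,3,4,5}.

4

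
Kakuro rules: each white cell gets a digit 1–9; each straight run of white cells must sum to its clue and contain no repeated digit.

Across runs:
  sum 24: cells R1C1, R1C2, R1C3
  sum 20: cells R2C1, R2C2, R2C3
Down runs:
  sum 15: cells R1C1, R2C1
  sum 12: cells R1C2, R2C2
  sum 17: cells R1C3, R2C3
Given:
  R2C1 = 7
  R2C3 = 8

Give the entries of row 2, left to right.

7 5 8

24 in 3 cells must be {7,8,9}; 17 in 2 cells must be {8,9}.
R1C1 = 15 − 7 = 8 completes the 15 down.
R1C3 = 17 − 8 = 9 completes the 17 down.
R2C2 = 20 − 15 = 5 completes the 20 across.
R1C2 = 24 − 17 = 7 completes the 24 across.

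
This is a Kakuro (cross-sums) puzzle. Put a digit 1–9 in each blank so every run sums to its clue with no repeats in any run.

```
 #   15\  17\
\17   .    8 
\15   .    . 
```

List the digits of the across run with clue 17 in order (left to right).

17 in 2 cells must be {8,9}.
R1C1 = 17 − 8 = 9 completes the 17 across.
R2C1 = 15 − 9 = 6 completes the 15 down.
R2C2 = 15 − 6 = 9 completes the 15 across.

9 8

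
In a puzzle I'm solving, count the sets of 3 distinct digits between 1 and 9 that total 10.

3 distinct digits from 1–9 sum between 6 and 24.
Enumerating: {1,2,7}, {1,3,6}, {1,4,5}, {2,3,5}.

4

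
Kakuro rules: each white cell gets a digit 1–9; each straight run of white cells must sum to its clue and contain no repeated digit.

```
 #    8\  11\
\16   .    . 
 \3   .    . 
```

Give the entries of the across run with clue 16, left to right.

16 in 2 cells must be {7,9}; 3 in 2 cells must be {1,2}.
The 16 across and the 8 down share only 7, so R1C1 = 7.
R1C2 = 16 − 7 = 9 completes the 16 across.
R2C1 = 8 − 7 = 1 completes the 8 down.
R2C2 = 3 − 1 = 2 completes the 3 across.

7, 9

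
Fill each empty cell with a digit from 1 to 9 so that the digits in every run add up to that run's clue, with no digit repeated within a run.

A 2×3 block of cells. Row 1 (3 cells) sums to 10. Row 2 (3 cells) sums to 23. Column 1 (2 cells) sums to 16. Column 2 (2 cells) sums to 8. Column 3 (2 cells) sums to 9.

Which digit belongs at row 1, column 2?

2

23 in 3 cells must be {6,8,9}; 16 in 2 cells must be {7,9}.
The 10 across and the 16 down share only 7, so (1,1) = 7.
(2,1) = 16 − 7 = 9 completes the 16 down.
Given what's placed, (2,2) must be 6 to fit the 23 across and 8 down.
(2,3) = 23 − 15 = 8 completes the 23 across.
(1,2) = 8 − 6 = 2 completes the 8 down.
(1,3) = 10 − 9 = 1 completes the 10 across.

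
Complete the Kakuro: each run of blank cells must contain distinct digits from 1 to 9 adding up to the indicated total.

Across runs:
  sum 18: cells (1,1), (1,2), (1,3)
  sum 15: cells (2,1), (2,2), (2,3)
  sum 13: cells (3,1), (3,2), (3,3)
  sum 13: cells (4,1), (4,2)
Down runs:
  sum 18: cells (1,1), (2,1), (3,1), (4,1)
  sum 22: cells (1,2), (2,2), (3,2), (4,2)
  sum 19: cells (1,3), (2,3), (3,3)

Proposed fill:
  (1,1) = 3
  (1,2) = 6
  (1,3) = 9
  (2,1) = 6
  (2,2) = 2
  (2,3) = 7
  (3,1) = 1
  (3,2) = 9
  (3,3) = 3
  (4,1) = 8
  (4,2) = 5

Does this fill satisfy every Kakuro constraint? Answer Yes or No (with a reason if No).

Across: 3+6+9=18; 6+2+7=15; 1+9+3=13; 8+5=13. Down: 3+6+1+8=18; 6+2+9+5=22; 9+7+3=19. No digit repeats within any run.

Yes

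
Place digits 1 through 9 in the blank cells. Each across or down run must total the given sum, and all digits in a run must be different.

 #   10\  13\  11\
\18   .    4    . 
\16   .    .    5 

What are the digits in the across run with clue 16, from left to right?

2, 9, 5

R1C3 = 11 − 5 = 6 completes the 11 down.
R2C2 = 13 − 4 = 9 completes the 13 down.
R1C1 = 18 − 10 = 8 completes the 18 across.
R2C1 = 16 − 14 = 2 completes the 16 across.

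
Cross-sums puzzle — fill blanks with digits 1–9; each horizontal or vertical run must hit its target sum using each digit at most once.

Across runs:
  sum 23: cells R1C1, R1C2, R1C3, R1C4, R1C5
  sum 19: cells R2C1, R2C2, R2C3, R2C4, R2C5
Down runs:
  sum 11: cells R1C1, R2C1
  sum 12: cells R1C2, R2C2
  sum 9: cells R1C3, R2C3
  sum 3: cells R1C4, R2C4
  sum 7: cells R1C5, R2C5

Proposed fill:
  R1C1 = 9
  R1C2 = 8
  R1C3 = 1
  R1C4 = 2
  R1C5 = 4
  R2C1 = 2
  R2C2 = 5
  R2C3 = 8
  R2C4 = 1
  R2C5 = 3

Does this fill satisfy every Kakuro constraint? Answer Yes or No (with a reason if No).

No — the across run R1C1–R1C5 sums to 24, not 23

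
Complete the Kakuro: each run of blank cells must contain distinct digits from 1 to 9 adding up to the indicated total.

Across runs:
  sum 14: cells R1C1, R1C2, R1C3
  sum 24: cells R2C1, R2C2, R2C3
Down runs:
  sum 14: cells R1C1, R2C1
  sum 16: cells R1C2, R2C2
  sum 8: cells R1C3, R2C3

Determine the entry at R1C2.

7

24 in 3 cells must be {7,8,9}; 16 in 2 cells must be {7,9}.
The 24 across and the 8 down share only 7, so R2C3 = 7.
R1C3 = 8 − 7 = 1 completes the 8 down.
Given what's placed, R2C2 must be 9 to fit the 24 across and 16 down.
R1C2 = 16 − 9 = 7 completes the 16 down.
R2C1 = 24 − 16 = 8 completes the 24 across.
R1C1 = 14 − 8 = 6 completes the 14 across.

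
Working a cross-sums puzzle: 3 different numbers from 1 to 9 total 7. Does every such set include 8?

The only way to make 7 from 3 distinct digits is {1,2,4}, which does not contain 8.

No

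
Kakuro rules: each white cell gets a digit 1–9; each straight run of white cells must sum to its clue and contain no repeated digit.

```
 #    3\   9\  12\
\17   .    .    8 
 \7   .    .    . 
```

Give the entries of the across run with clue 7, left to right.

1 2 4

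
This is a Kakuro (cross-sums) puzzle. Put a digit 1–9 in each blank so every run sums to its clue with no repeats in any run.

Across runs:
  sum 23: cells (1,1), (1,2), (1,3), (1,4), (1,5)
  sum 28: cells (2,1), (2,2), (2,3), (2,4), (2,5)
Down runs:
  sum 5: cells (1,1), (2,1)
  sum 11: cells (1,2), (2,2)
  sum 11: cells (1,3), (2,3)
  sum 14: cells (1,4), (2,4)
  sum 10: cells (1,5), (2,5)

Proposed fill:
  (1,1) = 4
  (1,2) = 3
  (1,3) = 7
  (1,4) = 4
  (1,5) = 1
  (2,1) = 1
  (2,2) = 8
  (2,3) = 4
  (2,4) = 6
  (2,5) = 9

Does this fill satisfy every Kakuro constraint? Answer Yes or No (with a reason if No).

No — the down run (1,4)–(2,4) sums to 10, not 14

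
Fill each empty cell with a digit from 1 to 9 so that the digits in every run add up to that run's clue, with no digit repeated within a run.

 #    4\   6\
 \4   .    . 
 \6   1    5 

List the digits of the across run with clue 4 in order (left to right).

3 1

4 in 2 cells must be {1,3}.
R1C1 = 4 − 1 = 3 completes the 4 down.
R1C2 = 4 − 3 = 1 completes the 4 across.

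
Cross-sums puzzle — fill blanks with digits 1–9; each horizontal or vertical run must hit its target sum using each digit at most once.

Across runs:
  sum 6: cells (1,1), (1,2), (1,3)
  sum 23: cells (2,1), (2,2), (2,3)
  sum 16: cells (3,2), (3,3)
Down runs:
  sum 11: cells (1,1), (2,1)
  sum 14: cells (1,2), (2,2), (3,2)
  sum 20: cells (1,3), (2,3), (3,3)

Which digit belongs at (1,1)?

6 in 3 cells must be {1,2,3}; 23 in 3 cells must be {6,8,9}; 16 in 2 cells must be {7,9}.
Only 3 fits (1,3) under both its across sum 6 and down sum 20.
Given what's placed, (3,3) must be 9 to fit the 16 across and 20 down.
(1,1) = 2: the only remaining digit allowed by both the 6 across and the 11 down.

2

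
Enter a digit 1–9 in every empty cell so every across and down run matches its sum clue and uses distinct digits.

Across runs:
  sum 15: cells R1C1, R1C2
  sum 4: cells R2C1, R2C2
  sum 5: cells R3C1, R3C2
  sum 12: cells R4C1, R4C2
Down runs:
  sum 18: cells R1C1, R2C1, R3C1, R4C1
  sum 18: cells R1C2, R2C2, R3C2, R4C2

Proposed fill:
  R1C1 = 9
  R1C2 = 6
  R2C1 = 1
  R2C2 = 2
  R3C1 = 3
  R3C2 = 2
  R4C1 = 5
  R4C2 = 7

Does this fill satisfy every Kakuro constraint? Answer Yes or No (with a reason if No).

No — the down run R1C2–R4C2 sums to 17, not 18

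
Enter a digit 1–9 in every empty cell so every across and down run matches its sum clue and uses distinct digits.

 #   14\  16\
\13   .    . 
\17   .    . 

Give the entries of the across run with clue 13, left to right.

6, 7

17 in 2 cells must be {8,9}; 16 in 2 cells must be {7,9}.
The 17 across and the 16 down share only 9, so R2C2 = 9.
R1C2 = 16 − 9 = 7 completes the 16 down.
R2C1 = 17 − 9 = 8 completes the 17 across.
R1C1 = 13 − 7 = 6 completes the 13 across.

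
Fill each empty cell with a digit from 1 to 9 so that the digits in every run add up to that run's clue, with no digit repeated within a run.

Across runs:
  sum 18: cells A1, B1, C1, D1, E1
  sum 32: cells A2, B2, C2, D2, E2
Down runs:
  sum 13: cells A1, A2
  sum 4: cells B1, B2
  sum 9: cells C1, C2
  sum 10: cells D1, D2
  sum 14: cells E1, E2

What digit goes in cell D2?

8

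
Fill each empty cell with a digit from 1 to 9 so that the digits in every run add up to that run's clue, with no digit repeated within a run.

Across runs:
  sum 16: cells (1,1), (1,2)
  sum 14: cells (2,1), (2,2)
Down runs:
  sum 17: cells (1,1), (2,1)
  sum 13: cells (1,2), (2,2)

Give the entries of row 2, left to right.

16 in 2 cells must be {7,9}; 17 in 2 cells must be {8,9}.
The 16 across and the 17 down share only 9, so (1,1) = 9.
(1,2) = 16 − 9 = 7 completes the 16 across.
(2,1) = 17 − 9 = 8 completes the 17 down.
(2,2) = 14 − 8 = 6 completes the 14 across.

8 6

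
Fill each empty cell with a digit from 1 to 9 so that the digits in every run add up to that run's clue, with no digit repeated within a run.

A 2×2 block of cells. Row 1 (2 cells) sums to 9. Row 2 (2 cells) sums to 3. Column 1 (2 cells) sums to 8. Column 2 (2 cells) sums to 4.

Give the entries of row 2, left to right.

3 in 2 cells must be {1,2}; 4 in 2 cells must be {1,3}.
The 3 across and the 4 down share only 1, so (2,2) = 1.
(1,2) = 4 − 1 = 3 completes the 4 down.
(2,1) = 3 − 1 = 2 completes the 3 across.
(1,1) = 9 − 3 = 6 completes the 9 across.

2 1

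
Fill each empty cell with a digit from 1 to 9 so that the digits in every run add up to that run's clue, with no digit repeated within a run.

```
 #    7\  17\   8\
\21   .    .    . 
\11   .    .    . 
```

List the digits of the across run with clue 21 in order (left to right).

17 in 2 cells must be {8,9}.
The 11 across and the 17 down share only 8, so R2C2 = 8.
R1C2 = 17 − 8 = 9 completes the 17 down.
Nothing is forced directly, so branch on R1C1, whose candidates are 4 or 5. If R1C1 = 4: then R1C3 would have to be in {8} for the 21 across but in {1,2,3,5,6,7} for the 8 down — contradiction. So R1C1 = 5.
R1C3 = 21 − 14 = 7 completes the 21 across.
R2C1 = 7 − 5 = 2 completes the 7 down.
R2C3 = 11 − 10 = 1 completes the 11 across.

5, 9, 7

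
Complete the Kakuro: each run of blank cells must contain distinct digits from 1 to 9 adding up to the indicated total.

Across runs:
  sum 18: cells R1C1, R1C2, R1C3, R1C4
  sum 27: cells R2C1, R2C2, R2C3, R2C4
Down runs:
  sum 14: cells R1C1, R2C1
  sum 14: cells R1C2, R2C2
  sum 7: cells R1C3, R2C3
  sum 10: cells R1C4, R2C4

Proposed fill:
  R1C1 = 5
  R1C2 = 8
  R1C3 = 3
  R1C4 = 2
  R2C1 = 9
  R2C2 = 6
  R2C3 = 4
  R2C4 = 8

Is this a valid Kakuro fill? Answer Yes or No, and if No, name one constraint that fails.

Yes

Across: 5+8+3+2=18; 9+6+4+8=27. Down: 5+9=14; 8+6=14; 3+4=7; 2+8=10. No digit repeats within any run.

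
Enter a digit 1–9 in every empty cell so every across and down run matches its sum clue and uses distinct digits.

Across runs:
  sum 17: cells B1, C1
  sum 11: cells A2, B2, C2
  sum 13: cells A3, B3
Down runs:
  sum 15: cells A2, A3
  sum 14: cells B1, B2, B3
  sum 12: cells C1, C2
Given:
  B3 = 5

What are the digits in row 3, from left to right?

8, 5

17 in 2 cells must be {8,9}.
B1 = 8: the only remaining digit allowed by both the 17 across and the 14 down.
C1 = 17 − 8 = 9 completes the 17 across.
B2 = 14 − 13 = 1 completes the 14 down.
C2 = 12 − 9 = 3 completes the 12 down.
A3 = 13 − 5 = 8 completes the 13 across.
A2 = 11 − 4 = 7 completes the 11 across.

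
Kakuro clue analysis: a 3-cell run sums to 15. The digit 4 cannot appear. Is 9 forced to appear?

Counterexample: {1,6,8} sums to 15 under that restriction without using 9.

No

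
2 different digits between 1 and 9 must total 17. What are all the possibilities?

2 distinct digits from 1–9 sum between 3 and 17.
Only one set works: {8,9}.

{8,9}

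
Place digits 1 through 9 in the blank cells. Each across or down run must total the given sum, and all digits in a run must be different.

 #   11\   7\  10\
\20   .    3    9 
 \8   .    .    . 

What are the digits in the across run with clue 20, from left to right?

8 3 9

R1C1 = 20 − 12 = 8 completes the 20 across.
R2C1 = 11 − 8 = 3 completes the 11 down.
R2C2 = 7 − 3 = 4 completes the 7 down.
R2C3 = 8 − 7 = 1 completes the 8 across.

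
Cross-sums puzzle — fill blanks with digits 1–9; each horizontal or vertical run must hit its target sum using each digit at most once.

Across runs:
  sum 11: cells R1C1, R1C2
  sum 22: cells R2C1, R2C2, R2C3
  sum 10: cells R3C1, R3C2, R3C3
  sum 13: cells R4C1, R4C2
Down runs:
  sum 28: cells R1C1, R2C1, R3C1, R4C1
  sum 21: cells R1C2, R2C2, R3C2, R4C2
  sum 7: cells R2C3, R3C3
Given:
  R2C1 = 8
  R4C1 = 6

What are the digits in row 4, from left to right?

6 7

Given what's placed, R2C3 must be 5 to fit the 22 across and 7 down.
Given what's placed, R3C1 must be 5 to fit the 10 across and 28 down.
R3C3 = 7 − 5 = 2 completes the 7 down.
R4C2 = 13 − 6 = 7 completes the 13 across.
R1C1 = 28 − 19 = 9 completes the 28 down.
R1C2 = 11 − 9 = 2 completes the 11 across.
R2C2 = 22 − 13 = 9 completes the 22 across.
R3C2 = 10 − 7 = 3 completes the 10 across.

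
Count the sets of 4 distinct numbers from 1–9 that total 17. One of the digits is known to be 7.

4 distinct digits from 1–9 sum between 10 and 30.
Keeping only sets containing 7.
Enumerating: {1,3,6,7}, {1,4,5,7}, {2,3,5,7}.

3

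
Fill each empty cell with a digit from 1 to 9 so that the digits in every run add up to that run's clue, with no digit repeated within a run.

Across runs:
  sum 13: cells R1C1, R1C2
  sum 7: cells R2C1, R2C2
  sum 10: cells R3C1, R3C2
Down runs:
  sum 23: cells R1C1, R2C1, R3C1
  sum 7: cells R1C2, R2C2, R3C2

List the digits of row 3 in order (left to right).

23 in 3 cells must be {6,8,9}; 7 in 3 cells must be {1,2,4}.
The 13 across and the 7 down share only 4, so R1C2 = 4.
The 7 across and the 23 down share only 6, so R2C1 = 6.
R2C2 = 7 − 6 = 1 completes the 7 across.
R3C2 = 7 − 5 = 2 completes the 7 down.
R1C1 = 13 − 4 = 9 completes the 13 across.
R3C1 = 10 − 2 = 8 completes the 10 across.

8 2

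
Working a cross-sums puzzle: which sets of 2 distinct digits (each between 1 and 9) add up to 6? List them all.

2 distinct digits from 1–9 sum between 3 and 17.

{1,5}; {2,4}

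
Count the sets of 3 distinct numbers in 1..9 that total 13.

3 distinct digits from 1–9 sum between 6 and 24.

7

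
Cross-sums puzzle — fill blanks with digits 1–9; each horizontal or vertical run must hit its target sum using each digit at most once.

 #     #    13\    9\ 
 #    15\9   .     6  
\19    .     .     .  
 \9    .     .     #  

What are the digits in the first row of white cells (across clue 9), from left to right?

3 6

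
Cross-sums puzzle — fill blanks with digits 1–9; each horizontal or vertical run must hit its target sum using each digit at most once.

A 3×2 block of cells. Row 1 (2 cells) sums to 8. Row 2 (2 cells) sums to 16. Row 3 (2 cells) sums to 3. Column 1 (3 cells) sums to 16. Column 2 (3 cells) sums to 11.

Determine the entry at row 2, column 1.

9

16 in 2 cells must be {7,9}; 3 in 2 cells must be {1,2}.
The 16 across and the 11 down share only 7, so (2,2) = 7.
Given what's placed, (3,2) must be 1 to fit the 3 across and 11 down.
(1,2) = 11 − 8 = 3 completes the 11 down.
(2,1) = 16 − 7 = 9 completes the 16 across.
(3,1) = 3 − 1 = 2 completes the 3 across.
(1,1) = 8 − 3 = 5 completes the 8 across.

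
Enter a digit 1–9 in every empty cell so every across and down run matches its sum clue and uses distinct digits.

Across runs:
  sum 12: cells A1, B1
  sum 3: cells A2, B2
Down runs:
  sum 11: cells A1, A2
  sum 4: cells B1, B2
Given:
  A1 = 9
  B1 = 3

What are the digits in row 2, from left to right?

2 1

3 in 2 cells must be {1,2}; 4 in 2 cells must be {1,3}.
A2 = 11 − 9 = 2 completes the 11 down.
B2 = 3 − 2 = 1 completes the 3 across.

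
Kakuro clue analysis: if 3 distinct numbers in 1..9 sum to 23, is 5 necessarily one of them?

The only way to make 23 from 3 distinct digits is {6,8,9}, which does not contain 5.

No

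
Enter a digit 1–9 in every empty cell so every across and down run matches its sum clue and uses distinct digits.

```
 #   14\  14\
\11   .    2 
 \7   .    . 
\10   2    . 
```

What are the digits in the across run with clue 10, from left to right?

2, 8

R1C1 = 11 − 2 = 9 completes the 11 across.
R2C1 = 14 − 11 = 3 completes the 14 down.
R2C2 = 7 − 3 = 4 completes the 7 across.
R3C2 = 10 − 2 = 8 completes the 10 across.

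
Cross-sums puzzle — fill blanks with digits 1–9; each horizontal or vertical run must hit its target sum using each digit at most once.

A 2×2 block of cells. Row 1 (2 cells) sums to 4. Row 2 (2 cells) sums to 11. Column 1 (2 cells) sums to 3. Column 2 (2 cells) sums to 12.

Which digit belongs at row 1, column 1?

4 in 2 cells must be {1,3}; 3 in 2 cells must be {1,2}.
The 4 across and the 3 down share only 1, so (1,1) = 1.
(1,2) = 4 − 1 = 3 completes the 4 across.
(2,1) = 3 − 1 = 2 completes the 3 down.
(2,2) = 11 − 2 = 9 completes the 11 across.

1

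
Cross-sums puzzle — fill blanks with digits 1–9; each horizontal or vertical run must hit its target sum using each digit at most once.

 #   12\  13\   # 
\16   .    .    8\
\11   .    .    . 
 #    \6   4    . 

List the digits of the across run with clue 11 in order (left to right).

16 in 2 cells must be {7,9}.
R1C2 = 7: the only remaining digit allowed by both the 16 across and the 13 down.
R2C2 = 13 − 11 = 2 completes the 13 down.
R3C3 = 6 − 4 = 2 completes the 6 across.
R1C1 = 16 − 7 = 9 completes the 16 across.
R2C1 = 12 − 9 = 3 completes the 12 down.
R2C3 = 11 − 5 = 6 completes the 11 across.

3 2 6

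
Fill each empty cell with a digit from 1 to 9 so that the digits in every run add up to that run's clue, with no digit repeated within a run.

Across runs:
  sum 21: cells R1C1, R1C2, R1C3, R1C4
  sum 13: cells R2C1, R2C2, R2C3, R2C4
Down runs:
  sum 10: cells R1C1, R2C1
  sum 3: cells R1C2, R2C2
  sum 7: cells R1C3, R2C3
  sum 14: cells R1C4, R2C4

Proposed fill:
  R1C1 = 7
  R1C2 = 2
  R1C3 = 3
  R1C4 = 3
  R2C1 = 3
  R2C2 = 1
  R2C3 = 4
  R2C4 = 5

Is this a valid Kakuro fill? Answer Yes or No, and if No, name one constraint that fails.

No — the across run R1C1–R1C4 sums to 15, not 21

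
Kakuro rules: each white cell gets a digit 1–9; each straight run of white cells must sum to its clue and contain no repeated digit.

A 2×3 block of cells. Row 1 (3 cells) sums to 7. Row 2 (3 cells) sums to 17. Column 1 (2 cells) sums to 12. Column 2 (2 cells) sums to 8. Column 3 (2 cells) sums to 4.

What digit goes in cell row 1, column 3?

1

7 in 3 cells must be {1,2,4}; 4 in 2 cells must be {1,3}.
The 7 across and the 12 down share only 4, so (1,1) = 4.
Given what's placed, (1,3) must be 1 to fit the 7 across and 4 down.
(2,1) = 12 − 4 = 8 completes the 12 down.
(2,3) = 4 − 1 = 3 completes the 4 down.
(1,2) = 7 − 5 = 2 completes the 7 across.
(2,2) = 17 − 11 = 6 completes the 17 across.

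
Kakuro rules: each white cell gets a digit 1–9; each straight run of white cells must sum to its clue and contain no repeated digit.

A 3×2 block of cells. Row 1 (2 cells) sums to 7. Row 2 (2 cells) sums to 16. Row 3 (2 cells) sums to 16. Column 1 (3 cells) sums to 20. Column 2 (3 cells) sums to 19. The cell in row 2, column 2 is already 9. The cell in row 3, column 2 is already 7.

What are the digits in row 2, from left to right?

7, 9

16 in 2 cells must be {7,9}.
(1,2) = 19 − 16 = 3 completes the 19 down.
(2,1) = 16 − 9 = 7 completes the 16 across.
(3,1) = 16 − 7 = 9 completes the 16 across.
(1,1) = 7 − 3 = 4 completes the 7 across.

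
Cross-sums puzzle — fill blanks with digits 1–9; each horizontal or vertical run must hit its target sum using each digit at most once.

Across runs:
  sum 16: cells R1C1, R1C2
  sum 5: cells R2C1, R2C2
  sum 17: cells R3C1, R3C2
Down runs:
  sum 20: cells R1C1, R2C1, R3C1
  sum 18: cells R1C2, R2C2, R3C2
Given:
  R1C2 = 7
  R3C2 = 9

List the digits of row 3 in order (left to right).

8, 9

16 in 2 cells must be {7,9}; 17 in 2 cells must be {8,9}.
R1C1 = 16 − 7 = 9 completes the 16 across.
R2C2 = 18 − 16 = 2 completes the 18 down.
R3C1 = 17 − 9 = 8 completes the 17 across.
R2C1 = 5 − 2 = 3 completes the 5 across.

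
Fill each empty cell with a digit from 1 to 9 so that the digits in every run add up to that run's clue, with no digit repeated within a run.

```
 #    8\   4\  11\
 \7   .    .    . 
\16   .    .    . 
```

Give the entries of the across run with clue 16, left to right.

6 3 7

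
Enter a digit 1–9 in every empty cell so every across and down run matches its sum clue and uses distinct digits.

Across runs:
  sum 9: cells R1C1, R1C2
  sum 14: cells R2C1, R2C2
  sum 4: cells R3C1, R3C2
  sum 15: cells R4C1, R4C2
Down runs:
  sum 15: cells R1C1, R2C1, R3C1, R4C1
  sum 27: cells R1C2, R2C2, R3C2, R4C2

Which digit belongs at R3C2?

4 in 2 cells must be {1,3}.
Only 3 fits R3C2 under both its across sum 4 and down sum 27.

3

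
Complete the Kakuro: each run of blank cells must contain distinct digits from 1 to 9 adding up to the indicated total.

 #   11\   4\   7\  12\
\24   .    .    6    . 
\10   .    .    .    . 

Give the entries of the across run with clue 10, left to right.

10 in 4 cells must be {1,2,3,4}; 4 in 2 cells must be {1,3}.
R2C3 = 7 − 6 = 1 completes the 7 down.
R2C2 = 3: the only remaining digit allowed by both the 10 across and the 4 down.
Given what's placed, R2C4 must be 4 to fit the 10 across and 12 down.
R1C2 = 4 − 3 = 1 completes the 4 down.
R1C4 = 12 − 4 = 8 completes the 12 down.
R2C1 = 10 − 8 = 2 completes the 10 across.
R1C1 = 24 − 15 = 9 completes the 24 across.

2 3 1 4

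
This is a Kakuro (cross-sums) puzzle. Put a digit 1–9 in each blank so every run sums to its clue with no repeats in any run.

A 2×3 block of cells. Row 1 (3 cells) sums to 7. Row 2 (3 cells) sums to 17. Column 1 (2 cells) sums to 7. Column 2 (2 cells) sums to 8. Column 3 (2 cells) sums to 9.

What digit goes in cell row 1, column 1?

7 in 3 cells must be {1,2,4}.
Nothing is forced directly, so branch on (1,3), whose candidates are 1 or 2 or 4. If (1,3) = 2: that forces (1,2) = 1, (2,2) = 7, after which (2,3) would have to be in {1,2,4,6,8,9} for the 17 across but in {7} for the 9 down — contradiction. If (1,3) = 4: that forces (2,3) = 5, (2,2) = 3, after which (1,2) would have to be in {1,2} for the 7 across but in {5} for the 8 down — contradiction. So (1,3) = 1.
Given what's placed, (1,2) must be 2 to fit the 7 across and 8 down.
(2,2) = 8 − 2 = 6 completes the 8 down.
(2,3) = 9 − 1 = 8 completes the 9 down.
(1,1) = 7 − 3 = 4 completes the 7 across.
(2,1) = 17 − 14 = 3 completes the 17 across.

4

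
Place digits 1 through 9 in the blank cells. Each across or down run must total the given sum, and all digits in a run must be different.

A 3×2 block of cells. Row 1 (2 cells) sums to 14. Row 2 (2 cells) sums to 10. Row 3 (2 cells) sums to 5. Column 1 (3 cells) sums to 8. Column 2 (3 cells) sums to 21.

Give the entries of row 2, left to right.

2, 8

The 14 across and the 8 down share only 5, so (1,1) = 5.
(1,2) = 14 − 5 = 9 completes the 14 across.
Given what's placed, (3,2) must be 4 to fit the 5 across and 21 down.
(2,2) = 21 − 13 = 8 completes the 21 down.
(3,1) = 5 − 4 = 1 completes the 5 across.
(2,1) = 10 − 8 = 2 completes the 10 across.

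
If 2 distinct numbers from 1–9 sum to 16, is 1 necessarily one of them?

The only way to make 16 from 2 distinct digits is {7,9}, which does not contain 1.

No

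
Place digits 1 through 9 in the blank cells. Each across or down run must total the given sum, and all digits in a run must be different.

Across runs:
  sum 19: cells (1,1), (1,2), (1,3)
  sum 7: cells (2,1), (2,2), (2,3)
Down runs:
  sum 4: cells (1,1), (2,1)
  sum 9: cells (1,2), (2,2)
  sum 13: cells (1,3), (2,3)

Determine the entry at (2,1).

1

7 in 3 cells must be {1,2,4}; 4 in 2 cells must be {1,3}.
The 19 across and the 4 down share only 3, so (1,1) = 3.
Given what's placed, (1,2) must be 7 to fit the 19 across and 9 down.
(1,3) = 19 − 10 = 9 completes the 19 across.
(2,1) = 4 − 3 = 1 completes the 4 down.
(2,2) = 9 − 7 = 2 completes the 9 down.
(2,3) = 7 − 3 = 4 completes the 7 across.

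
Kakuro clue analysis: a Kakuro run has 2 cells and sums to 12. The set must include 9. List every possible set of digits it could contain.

{3,9}

2 distinct digits from 1–9 sum between 3 and 17.
Keeping only sets containing 9.
Only one set works: {3,9}.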